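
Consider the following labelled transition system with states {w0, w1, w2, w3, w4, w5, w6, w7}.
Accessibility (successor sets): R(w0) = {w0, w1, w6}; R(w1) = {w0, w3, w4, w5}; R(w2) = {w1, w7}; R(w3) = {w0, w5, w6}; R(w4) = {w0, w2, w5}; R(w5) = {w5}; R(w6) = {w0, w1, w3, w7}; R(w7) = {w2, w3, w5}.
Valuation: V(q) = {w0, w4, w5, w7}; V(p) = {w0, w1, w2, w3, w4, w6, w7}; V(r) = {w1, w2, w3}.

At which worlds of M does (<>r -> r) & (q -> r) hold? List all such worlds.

w1, w2, w3

Let φ = (<>r -> r) & (q -> r). Evaluate φ at each world:
  w0 (successors {w0, w1, w6}): φ is false.
  w1 (successors {w0, w3, w4, w5}): φ is true.
  w2 (successors {w1, w7}): φ is true.
  w3 (successors {w0, w5, w6}): φ is true.
  w4 (successors {w0, w2, w5}): φ is false.
  w5 (successors {w5}): φ is false.
  w6 (successors {w0, w1, w3, w7}): φ is false.
  w7 (successors {w2, w3, w5}): φ is false.
For instance, at w2:
  At w2: <>r -> r is true, q -> r is true, so (<>r -> r) & (q -> r) is true.
    At w2: <>r is true, r is true, so <>r -> r is true.
      At w2: <>r requires r at some successor in {w1, w7}.
        r holds at w1, so <>r is true at w2.
Satisfying worlds: {w1, w2, w3}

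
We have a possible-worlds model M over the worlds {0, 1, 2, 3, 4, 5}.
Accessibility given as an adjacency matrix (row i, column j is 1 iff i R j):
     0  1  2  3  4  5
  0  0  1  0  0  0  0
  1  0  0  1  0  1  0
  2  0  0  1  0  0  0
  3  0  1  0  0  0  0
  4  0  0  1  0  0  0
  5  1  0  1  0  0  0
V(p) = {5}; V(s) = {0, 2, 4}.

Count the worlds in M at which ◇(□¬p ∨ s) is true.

Let φ = ◇(□¬p ∨ s). Evaluate φ at each world:
  0 (successors {1}): φ is true.
  1 (successors {2, 4}): φ is true.
  2 (successors {2}): φ is true.
  3 (successors {1}): φ is true.
  4 (successors {2}): φ is true.
  5 (successors {0, 2}): φ is true.
For instance, at 5:
  At 5: ◇(□¬p ∨ s) requires □¬p ∨ s at some successor in {0, 2}.
    □¬p ∨ s holds at 0, so ◇(□¬p ∨ s) is true at 5.
      At 0: □¬p is true, s is true, so □¬p ∨ s is true.
Satisfying worlds: {0, 1, 2, 3, 4, 5}

6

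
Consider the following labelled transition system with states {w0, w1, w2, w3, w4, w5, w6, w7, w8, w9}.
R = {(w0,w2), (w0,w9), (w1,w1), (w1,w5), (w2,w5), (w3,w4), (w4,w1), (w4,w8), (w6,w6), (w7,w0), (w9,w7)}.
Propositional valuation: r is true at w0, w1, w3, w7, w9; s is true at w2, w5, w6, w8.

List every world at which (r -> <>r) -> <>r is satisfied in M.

Let φ = (r -> <>r) -> <>r. Evaluate φ at each world:
  w0 (successors {w2, w9}): φ is true.
  w1 (successors {w1, w5}): φ is true.
  w2 (successors {w5}): φ is false.
  w3 (successors {w4}): φ is true.
  w4 (successors {w1, w8}): φ is true.
  w5 (successors ∅): φ is false.
  w6 (successors {w6}): φ is false.
  w7 (successors {w0}): φ is true.
  w8 (successors ∅): φ is false.
  w9 (successors {w7}): φ is true.
For instance, at w1:
  At w1: r -> <>r is true, <>r is true, so (r -> <>r) -> <>r is true.
    At w1: r is true, <>r is true, so r -> <>r is true.
      At w1: <>r requires r at some successor in {w1, w5}.
        r holds at w1, so <>r is true at w1.
    At w1: <>r requires r at some successor in {w1, w5}.
      r holds at w1, so <>r is true at w1.
Satisfying worlds: {w0, w1, w3, w4, w7, w9}

w0, w1, w3, w4, w7, w9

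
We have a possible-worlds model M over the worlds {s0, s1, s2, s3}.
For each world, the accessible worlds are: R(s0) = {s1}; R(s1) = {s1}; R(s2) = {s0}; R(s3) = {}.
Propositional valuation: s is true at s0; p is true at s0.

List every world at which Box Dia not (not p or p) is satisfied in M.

s3

Let φ = Box Dia not (not p or p). Evaluate φ at each world:
  s0 (successors {s1}): φ is false.
  s1 (successors {s1}): φ is false.
  s2 (successors {s0}): φ is false.
  s3 (successors ∅): φ is true.
For instance, at s2:
  At s2: Box Dia not (not p or p) requires Dia not (not p or p) at every successor {s0}.
    Dia not (not p or p) fails at s0, so Box Dia not (not p or p) is false at s2.
      At s0: Dia not (not p or p) requires not (not p or p) at some successor in {s1}.
        At s1: not (not p or p) is false.
      So Dia not (not p or p) is false at s0.
Satisfying worlds: {s3}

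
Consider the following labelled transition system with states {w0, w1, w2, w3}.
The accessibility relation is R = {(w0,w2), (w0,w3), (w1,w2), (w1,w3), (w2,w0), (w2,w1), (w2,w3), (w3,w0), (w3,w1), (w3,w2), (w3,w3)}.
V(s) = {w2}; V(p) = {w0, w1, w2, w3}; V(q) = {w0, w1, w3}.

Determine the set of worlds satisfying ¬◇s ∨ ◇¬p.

Let φ = ¬◇s ∨ ◇¬p. Evaluate φ at each world:
  w0 (successors {w2, w3}): φ is false.
  w1 (successors {w2, w3}): φ is false.
  w2 (successors {w0, w1, w3}): φ is true.
  w3 (successors {w0, w1, w2, w3}): φ is false.
For instance, at w0:
  At w0: ¬◇s is false, ◇¬p is false, so ¬◇s ∨ ◇¬p is false.
    At w0: ◇s is true, so ¬◇s is false.
      At w0: ◇s requires s at some successor in {w2, w3}.
        s holds at w2, so ◇s is true at w0.
    At w0: ◇¬p requires ¬p at some successor in {w2, w3}.
      At w2: ¬p is false.
      At w3: ¬p is false.
    So ◇¬p is false at w0.
Satisfying worlds: {w2}

w2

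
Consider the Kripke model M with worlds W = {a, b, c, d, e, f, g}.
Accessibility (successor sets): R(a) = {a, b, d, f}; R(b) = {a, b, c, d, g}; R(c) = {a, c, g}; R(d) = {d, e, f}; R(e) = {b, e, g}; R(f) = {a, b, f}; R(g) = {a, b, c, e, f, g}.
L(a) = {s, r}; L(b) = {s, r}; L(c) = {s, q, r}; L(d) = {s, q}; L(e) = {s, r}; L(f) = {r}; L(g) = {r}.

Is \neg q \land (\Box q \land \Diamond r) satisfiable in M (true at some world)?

Let φ = \neg q \land (\Box q \land \Diamond r). Evaluate φ at each world:
  a (successors {a, b, d, f}): φ is false.
  b (successors {a, b, c, d, g}): φ is false.
  c (successors {a, c, g}): φ is false.
  d (successors {d, e, f}): φ is false.
  e (successors {b, e, g}): φ is false.
  f (successors {a, b, f}): φ is false.
  g (successors {a, b, c, e, f, g}): φ is false.
For instance, at f:
  At f: \neg q is true, \Box q \land \Diamond r is false, so \neg q \land (\Box q \land \Diamond r) is false.
    At f: \Box q is false, \Diamond r is true, so \Box q \land \Diamond r is false.
      At f: \Box q requires q at every successor {a, b, f}.
        q fails at a, so \Box q is false at f.
      At f: \Diamond r requires r at some successor in {a, b, f}.
        r holds at a, so \Diamond r is true at f.

No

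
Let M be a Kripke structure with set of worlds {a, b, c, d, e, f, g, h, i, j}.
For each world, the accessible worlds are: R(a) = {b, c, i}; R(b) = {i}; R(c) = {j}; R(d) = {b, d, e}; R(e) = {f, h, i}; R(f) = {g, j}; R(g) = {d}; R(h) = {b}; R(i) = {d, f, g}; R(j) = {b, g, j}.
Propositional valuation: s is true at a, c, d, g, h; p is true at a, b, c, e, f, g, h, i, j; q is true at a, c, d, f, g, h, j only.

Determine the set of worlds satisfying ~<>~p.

Let φ = ~<>~p. Evaluate φ at each world:
  a (successors {b, c, i}): φ is true.
  b (successors {i}): φ is true.
  c (successors {j}): φ is true.
  d (successors {b, d, e}): φ is false.
  e (successors {f, h, i}): φ is true.
  f (successors {g, j}): φ is true.
  g (successors {d}): φ is false.
  h (successors {b}): φ is true.
  i (successors {d, f, g}): φ is false.
  j (successors {b, g, j}): φ is true.
For instance, at b:
  At b: <>~p is false, so ~<>~p is true.
    At b: <>~p requires ~p at some successor in {i}.
      At i: ~p is false.
    So <>~p is false at b.
Satisfying worlds: {a, b, c, e, f, h, j}

a, b, c, e, f, h, j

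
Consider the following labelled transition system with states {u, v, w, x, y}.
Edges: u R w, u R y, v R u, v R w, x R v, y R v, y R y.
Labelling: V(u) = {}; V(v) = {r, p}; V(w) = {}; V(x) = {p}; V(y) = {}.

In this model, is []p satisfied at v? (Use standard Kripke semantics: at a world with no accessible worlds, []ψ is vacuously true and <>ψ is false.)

No

At v: []p requires p at every successor {u, w}.
  p fails at u, so []p is false at v.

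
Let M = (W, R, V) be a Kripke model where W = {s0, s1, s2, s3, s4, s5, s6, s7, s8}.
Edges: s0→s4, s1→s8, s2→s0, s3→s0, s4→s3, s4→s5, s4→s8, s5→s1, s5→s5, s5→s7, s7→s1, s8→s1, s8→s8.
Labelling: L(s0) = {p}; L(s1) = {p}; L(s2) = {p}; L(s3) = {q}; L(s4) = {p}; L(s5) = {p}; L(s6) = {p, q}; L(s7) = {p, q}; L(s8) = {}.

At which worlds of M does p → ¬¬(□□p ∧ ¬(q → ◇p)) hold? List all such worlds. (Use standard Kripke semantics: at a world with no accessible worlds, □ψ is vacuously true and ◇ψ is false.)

s3, s6, s8

Recall that □ψ holds at a world iff ψ holds at every accessible world, and ◇ψ holds iff ψ holds at some accessible world.
Let φ = p → ¬¬(□□p ∧ ¬(q → ◇p)). Evaluate φ at each world:
  s0 (successors {s4}): φ is false.
  s1 (successors {s8}): φ is false.
  s2 (successors {s0}): φ is false.
  s3 (successors {s0}): φ is true.
  s4 (successors {s3, s5, s8}): φ is false.
  s5 (successors {s1, s5, s7}): φ is false.
  s6 (successors ∅): φ is true.
  s7 (successors {s1}): φ is false.
  s8 (successors {s1, s8}): φ is true.
For instance, at s0:
  At s0: p is true, ¬¬(□□p ∧ ¬(q → ◇p)) is false, so p → ¬¬(□□p ∧ ¬(q → ◇p)) is false.
    At s0: ¬(□□p ∧ ¬(q → ◇p)) is true, so ¬¬(□□p ∧ ¬(q → ◇p)) is false.
      At s0: □□p ∧ ¬(q → ◇p) is false, so ¬(□□p ∧ ¬(q → ◇p)) is true.
Satisfying worlds: {s3, s6, s8}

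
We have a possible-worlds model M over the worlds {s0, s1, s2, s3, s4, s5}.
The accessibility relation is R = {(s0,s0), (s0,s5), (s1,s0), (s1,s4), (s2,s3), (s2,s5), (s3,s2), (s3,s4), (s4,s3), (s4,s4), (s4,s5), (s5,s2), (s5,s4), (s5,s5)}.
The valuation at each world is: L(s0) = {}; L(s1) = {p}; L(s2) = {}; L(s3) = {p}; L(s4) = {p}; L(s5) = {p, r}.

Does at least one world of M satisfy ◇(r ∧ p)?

Let φ = ◇(r ∧ p). Evaluate φ at each world:
  s0 (successors {s0, s5}): φ is true.
  s1 (successors {s0, s4}): φ is false.
  s2 (successors {s3, s5}): φ is true.
  s3 (successors {s2, s4}): φ is false.
  s4 (successors {s3, s4, s5}): φ is true.
  s5 (successors {s2, s4, s5}): φ is true.
Detail at s0 (witness):
  At s0: ◇(r ∧ p) requires r ∧ p at some successor in {s0, s5}.
    r ∧ p holds at s5, so ◇(r ∧ p) is true at s0.

Yes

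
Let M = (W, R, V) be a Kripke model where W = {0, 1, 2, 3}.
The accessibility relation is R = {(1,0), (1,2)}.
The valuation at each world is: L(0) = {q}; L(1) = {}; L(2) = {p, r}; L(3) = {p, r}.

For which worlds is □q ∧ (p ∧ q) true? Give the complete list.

none

Let φ = □q ∧ (p ∧ q). Evaluate φ at each world:
  0 (successors ∅): φ is false.
  1 (successors {0, 2}): φ is false.
  2 (successors ∅): φ is false.
  3 (successors ∅): φ is false.
For instance, at 1:
  At 1: □q is false, p ∧ q is false, so □q ∧ (p ∧ q) is false.
    At 1: □q requires q at every successor {0, 2}.
      q fails at 2, so □q is false at 1.
Satisfying worlds: none.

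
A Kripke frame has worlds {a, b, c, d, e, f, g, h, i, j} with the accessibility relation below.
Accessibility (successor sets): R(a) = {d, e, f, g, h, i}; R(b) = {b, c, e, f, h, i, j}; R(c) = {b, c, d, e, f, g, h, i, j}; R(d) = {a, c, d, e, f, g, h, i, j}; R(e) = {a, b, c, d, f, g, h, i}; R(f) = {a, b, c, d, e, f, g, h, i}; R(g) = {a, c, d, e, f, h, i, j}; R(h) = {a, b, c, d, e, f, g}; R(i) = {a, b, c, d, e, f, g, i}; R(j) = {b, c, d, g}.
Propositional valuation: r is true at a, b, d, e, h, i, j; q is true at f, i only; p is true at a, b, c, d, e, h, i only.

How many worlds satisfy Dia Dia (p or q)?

10

Let φ = Dia Dia (p or q). Evaluate φ at each world:
  a (successors {d, e, f, g, h, i}): φ is true.
  b (successors {b, c, e, f, h, i, j}): φ is true.
  c (successors {b, c, d, e, f, g, h, i, j}): φ is true.
  d (successors {a, c, d, e, f, g, h, i, j}): φ is true.
  e (successors {a, b, c, d, f, g, h, i}): φ is true.
  f (successors {a, b, c, d, e, f, g, h, i}): φ is true.
  g (successors {a, c, d, e, f, h, i, j}): φ is true.
  h (successors {a, b, c, d, e, f, g}): φ is true.
  i (successors {a, b, c, d, e, f, g, i}): φ is true.
  j (successors {b, c, d, g}): φ is true.
For instance, at f:
  At f: Dia Dia (p or q) requires Dia (p or q) at some successor in {a, b, c, d, e, f, g, h, i}.
    Dia (p or q) holds at a, so Dia Dia (p or q) is true at f.
      At a: Dia (p or q) requires p or q at some successor in {d, e, f, g, h, i}.
        p or q holds at d, so Dia (p or q) is true at a.
Satisfying worlds: {a, b, c, d, e, f, g, h, i, j}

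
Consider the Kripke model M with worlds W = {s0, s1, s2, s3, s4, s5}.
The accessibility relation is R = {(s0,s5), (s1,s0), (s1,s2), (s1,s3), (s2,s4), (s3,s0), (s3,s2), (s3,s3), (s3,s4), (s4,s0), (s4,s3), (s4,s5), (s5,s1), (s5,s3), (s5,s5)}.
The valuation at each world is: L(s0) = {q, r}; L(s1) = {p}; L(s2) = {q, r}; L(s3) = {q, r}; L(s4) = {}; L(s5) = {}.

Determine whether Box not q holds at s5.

At s5: Box not q requires not q at every successor {s1, s3, s5}.
  not q fails at s3, so Box not q is false at s5.

No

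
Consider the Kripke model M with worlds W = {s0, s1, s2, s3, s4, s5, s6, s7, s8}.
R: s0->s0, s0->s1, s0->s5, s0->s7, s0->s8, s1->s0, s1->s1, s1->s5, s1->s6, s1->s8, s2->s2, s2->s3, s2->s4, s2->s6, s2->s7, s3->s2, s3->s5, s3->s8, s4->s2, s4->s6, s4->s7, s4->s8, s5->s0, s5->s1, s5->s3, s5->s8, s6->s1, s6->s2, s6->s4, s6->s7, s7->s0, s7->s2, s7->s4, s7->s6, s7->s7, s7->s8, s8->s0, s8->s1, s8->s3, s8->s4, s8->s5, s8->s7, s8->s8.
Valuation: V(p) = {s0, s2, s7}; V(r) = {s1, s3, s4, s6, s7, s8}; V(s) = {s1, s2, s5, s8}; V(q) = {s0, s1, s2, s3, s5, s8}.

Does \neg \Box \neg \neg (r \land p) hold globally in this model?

Let φ = \neg \Box \neg \neg (r \land p). Evaluate φ at each world:
  s0 (successors {s0, s1, s5, s7, s8}): φ is true.
  s1 (successors {s0, s1, s5, s6, s8}): φ is true.
  s2 (successors {s2, s3, s4, s6, s7}): φ is true.
  s3 (successors {s2, s5, s8}): φ is true.
  s4 (successors {s2, s6, s7, s8}): φ is true.
  s5 (successors {s0, s1, s3, s8}): φ is true.
  s6 (successors {s1, s2, s4, s7}): φ is true.
  s7 (successors {s0, s2, s4, s6, s7, s8}): φ is true.
  s8 (successors {s0, s1, s3, s4, s5, s7, s8}): φ is true.
For instance, at s7:
  At s7: \Box \neg \neg (r \land p) is false, so \neg \Box \neg \neg (r \land p) is true.
    At s7: \Box \neg \neg (r \land p) requires \neg \neg (r \land p) at every successor {s0, s2, s4, s6, s7, s8}.
      \neg \neg (r \land p) fails at s0, so \Box \neg \neg (r \land p) is false at s7.

Yes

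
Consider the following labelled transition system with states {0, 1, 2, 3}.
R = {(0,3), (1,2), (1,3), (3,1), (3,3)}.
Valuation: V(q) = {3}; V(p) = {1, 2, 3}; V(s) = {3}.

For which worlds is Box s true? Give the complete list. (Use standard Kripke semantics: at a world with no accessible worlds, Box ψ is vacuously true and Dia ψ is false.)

0, 2

Recall that Box ψ holds at a world iff ψ holds at every accessible world, and Dia ψ holds iff ψ holds at some accessible world.
Let φ = Box s. Evaluate φ at each world:
  0 (successors {3}): φ is true.
  1 (successors {2, 3}): φ is false.
  2 (successors ∅): φ is true.
  3 (successors {1, 3}): φ is false.
For instance, at 0:
  At 0: Box s requires s at every successor {3}.
    At 3: s is true.
  So Box s is true at 0.
Satisfying worlds: {0, 2}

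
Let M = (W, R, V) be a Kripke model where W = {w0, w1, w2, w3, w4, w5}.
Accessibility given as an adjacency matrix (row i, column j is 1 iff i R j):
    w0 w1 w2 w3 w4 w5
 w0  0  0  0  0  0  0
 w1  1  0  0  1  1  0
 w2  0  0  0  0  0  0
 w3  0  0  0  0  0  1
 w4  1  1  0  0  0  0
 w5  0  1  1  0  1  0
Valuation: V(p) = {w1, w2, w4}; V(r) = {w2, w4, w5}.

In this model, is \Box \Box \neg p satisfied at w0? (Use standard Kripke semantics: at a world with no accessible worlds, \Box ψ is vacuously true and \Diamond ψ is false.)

Recall that \Box ψ holds at a world iff ψ holds at every accessible world, and \Diamond ψ holds iff ψ holds at some accessible world.
At w0: no accessible worlds, so \Box \Box \neg p holds vacuously.

Yes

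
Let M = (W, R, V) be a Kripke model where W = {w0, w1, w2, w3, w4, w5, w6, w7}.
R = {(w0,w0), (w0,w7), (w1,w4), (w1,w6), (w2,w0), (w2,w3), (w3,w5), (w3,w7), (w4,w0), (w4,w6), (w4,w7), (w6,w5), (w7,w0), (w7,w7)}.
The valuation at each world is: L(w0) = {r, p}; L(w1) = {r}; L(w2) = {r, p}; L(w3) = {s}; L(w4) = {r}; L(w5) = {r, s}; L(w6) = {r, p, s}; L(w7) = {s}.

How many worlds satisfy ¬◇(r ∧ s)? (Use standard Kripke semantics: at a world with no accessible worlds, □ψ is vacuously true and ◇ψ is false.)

4

Recall that ◇ψ holds at a world iff ψ holds at some accessible world.
Let φ = ¬◇(r ∧ s). Evaluate φ at each world:
  w0 (successors {w0, w7}): φ is true.
  w1 (successors {w4, w6}): φ is false.
  w2 (successors {w0, w3}): φ is true.
  w3 (successors {w5, w7}): φ is false.
  w4 (successors {w0, w6, w7}): φ is false.
  w5 (successors ∅): φ is true.
  w6 (successors {w5}): φ is false.
  w7 (successors {w0, w7}): φ is true.
For instance, at w6:
  At w6: ◇(r ∧ s) is true, so ¬◇(r ∧ s) is false.
    At w6: ◇(r ∧ s) requires r ∧ s at some successor in {w5}.
      r ∧ s holds at w5, so ◇(r ∧ s) is true at w6.
Satisfying worlds: {w0, w2, w5, w7}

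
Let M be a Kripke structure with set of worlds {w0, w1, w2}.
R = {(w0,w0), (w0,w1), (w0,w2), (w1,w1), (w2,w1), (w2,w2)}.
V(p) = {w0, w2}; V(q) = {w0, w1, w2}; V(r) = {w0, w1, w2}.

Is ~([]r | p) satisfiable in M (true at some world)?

Recall that []ψ holds at a world iff ψ holds at every accessible world, and <>ψ holds iff ψ holds at some accessible world.
Let φ = ~([]r | p). Evaluate φ at each world:
  w0 (successors {w0, w1, w2}): φ is false.
  w1 (successors {w1}): φ is false.
  w2 (successors {w1, w2}): φ is false.
For instance, at w0:
  At w0: []r | p is true, so ~([]r | p) is false.
    At w0: []r is true, p is true, so []r | p is true.
      At w0: []r requires r at every successor {w0, w1, w2}.
        At w0: r is true.
        At w1: r is true.
        At w2: r is true.
      So []r is true at w0.

No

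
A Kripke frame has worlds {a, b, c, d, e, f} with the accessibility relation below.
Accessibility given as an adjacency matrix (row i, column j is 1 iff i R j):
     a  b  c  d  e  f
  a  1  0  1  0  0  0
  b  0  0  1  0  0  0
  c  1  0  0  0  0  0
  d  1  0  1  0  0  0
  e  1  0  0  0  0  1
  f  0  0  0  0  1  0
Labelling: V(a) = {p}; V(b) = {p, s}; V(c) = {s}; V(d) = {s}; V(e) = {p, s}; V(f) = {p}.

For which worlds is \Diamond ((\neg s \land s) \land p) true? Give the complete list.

Let φ = \Diamond ((\neg s \land s) \land p). Evaluate φ at each world:
  a (successors {a, c}): φ is false.
  b (successors {c}): φ is false.
  c (successors {a}): φ is false.
  d (successors {a, c}): φ is false.
  e (successors {a, f}): φ is false.
  f (successors {e}): φ is false.
For instance, at e:
  At e: \Diamond ((\neg s \land s) \land p) requires (\neg s \land s) \land p at some successor in {a, f}.
    At a: (\neg s \land s) \land p is false.
    At f: (\neg s \land s) \land p is false.
  So \Diamond ((\neg s \land s) \land p) is false at e.
Satisfying worlds: none.

none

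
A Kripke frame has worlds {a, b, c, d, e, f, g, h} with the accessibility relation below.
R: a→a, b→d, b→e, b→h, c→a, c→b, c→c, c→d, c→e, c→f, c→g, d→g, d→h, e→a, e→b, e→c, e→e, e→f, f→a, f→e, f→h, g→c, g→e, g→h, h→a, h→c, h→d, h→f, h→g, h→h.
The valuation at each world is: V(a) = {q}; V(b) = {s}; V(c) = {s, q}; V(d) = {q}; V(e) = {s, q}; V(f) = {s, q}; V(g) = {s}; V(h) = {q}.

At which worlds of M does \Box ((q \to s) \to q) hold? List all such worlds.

Let φ = \Box ((q \to s) \to q). Evaluate φ at each world:
  a (successors {a}): φ is true.
  b (successors {d, e, h}): φ is true.
  c (successors {a, b, c, d, e, f, g}): φ is false.
  d (successors {g, h}): φ is false.
  e (successors {a, b, c, e, f}): φ is false.
  f (successors {a, e, h}): φ is true.
  g (successors {c, e, h}): φ is true.
  h (successors {a, c, d, f, g, h}): φ is false.
For instance, at d:
  At d: \Box ((q \to s) \to q) requires (q \to s) \to q at every successor {g, h}.
    (q \to s) \to q fails at g, so \Box ((q \to s) \to q) is false at d.
Satisfying worlds: {a, b, f, g}

a, b, f, g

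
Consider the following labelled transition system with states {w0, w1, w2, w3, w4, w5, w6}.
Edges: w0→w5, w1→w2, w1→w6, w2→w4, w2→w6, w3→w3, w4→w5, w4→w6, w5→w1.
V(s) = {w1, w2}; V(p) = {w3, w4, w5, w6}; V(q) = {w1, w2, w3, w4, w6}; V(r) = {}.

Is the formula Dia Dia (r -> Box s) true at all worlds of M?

Recall that Box ψ holds at a world iff ψ holds at every accessible world, and Dia ψ holds iff ψ holds at some accessible world.
Let φ = Dia Dia (r -> Box s). Evaluate φ at each world:
  w0 (successors {w5}): φ is true.
  w1 (successors {w2, w6}): φ is true.
  w2 (successors {w4, w6}): φ is true.
  w3 (successors {w3}): φ is true.
  w4 (successors {w5, w6}): φ is true.
  w5 (successors {w1}): φ is true.
  w6 (successors ∅): φ is false.
Detail at w6 (counterexample):
  At w6: no accessible worlds, so Dia Dia (r -> Box s) is false.

No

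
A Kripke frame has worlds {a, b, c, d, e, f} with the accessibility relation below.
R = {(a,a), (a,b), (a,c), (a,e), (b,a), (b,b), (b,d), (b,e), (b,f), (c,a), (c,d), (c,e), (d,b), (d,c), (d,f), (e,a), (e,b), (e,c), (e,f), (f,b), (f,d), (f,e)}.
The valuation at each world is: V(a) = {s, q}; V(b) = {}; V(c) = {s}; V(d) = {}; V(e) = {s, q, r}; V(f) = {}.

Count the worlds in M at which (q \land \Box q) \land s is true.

0

Let φ = (q \land \Box q) \land s. Evaluate φ at each world:
  a (successors {a, b, c, e}): φ is false.
  b (successors {a, b, d, e, f}): φ is false.
  c (successors {a, d, e}): φ is false.
  d (successors {b, c, f}): φ is false.
  e (successors {a, b, c, f}): φ is false.
  f (successors {b, d, e}): φ is false.
For instance, at b:
  At b: q \land \Box q is false, s is false, so (q \land \Box q) \land s is false.
    At b: q is false, \Box q is false, so q \land \Box q is false.
      At b: \Box q requires q at every successor {a, b, d, e, f}.
        q fails at b, so \Box q is false at b.
Satisfying worlds: none.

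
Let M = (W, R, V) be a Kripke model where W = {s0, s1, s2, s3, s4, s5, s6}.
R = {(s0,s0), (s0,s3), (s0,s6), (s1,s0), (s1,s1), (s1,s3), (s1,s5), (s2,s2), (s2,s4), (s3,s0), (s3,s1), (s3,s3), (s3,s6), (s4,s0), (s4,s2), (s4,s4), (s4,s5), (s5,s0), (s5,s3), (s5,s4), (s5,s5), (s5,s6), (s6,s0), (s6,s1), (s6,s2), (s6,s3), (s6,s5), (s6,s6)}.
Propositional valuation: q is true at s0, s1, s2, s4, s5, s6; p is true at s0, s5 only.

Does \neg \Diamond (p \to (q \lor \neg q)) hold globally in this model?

No

Let φ = \neg \Diamond (p \to (q \lor \neg q)). Evaluate φ at each world:
  s0 (successors {s0, s3, s6}): φ is false.
  s1 (successors {s0, s1, s3, s5}): φ is false.
  s2 (successors {s2, s4}): φ is false.
  s3 (successors {s0, s1, s3, s6}): φ is false.
  s4 (successors {s0, s2, s4, s5}): φ is false.
  s5 (successors {s0, s3, s4, s5, s6}): φ is false.
  s6 (successors {s0, s1, s2, s3, s5, s6}): φ is false.
Detail at s0 (counterexample):
  At s0: \Diamond (p \to (q \lor \neg q)) is true, so \neg \Diamond (p \to (q \lor \neg q)) is false.
    At s0: \Diamond (p \to (q \lor \neg q)) requires p \to (q \lor \neg q) at some successor in {s0, s3, s6}.
      p \to (q \lor \neg q) holds at s0, so \Diamond (p \to (q \lor \neg q)) is true at s0.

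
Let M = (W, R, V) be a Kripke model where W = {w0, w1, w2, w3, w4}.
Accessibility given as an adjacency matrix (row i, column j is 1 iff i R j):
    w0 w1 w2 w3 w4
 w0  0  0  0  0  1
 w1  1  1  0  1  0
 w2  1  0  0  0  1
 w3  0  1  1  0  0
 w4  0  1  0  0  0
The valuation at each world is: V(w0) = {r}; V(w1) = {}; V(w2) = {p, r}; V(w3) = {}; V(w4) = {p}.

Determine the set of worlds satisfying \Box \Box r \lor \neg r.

Let φ = \Box \Box r \lor \neg r. Evaluate φ at each world:
  w0 (successors {w4}): φ is false.
  w1 (successors {w0, w1, w3}): φ is true.
  w2 (successors {w0, w4}): φ is false.
  w3 (successors {w1, w2}): φ is true.
  w4 (successors {w1}): φ is true.
For instance, at w0:
  At w0: \Box \Box r is false, \neg r is false, so \Box \Box r \lor \neg r is false.
    At w0: \Box \Box r requires \Box r at every successor {w4}.
      \Box r fails at w4, so \Box \Box r is false at w0.
Satisfying worlds: {w1, w3, w4}

w1, w3, w4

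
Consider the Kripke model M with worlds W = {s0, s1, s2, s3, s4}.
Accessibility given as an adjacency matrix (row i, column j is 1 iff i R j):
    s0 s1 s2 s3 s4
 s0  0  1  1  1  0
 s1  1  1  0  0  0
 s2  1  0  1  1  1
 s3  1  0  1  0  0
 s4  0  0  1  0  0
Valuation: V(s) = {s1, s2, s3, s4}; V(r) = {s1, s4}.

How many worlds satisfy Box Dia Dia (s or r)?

Let φ = Box Dia Dia (s or r). Evaluate φ at each world:
  s0 (successors {s1, s2, s3}): φ is true.
  s1 (successors {s0, s1}): φ is true.
  s2 (successors {s0, s2, s3, s4}): φ is true.
  s3 (successors {s0, s2}): φ is true.
  s4 (successors {s2}): φ is true.
For instance, at s1:
  At s1: Box Dia Dia (s or r) requires Dia Dia (s or r) at every successor {s0, s1}.
      At s0: Dia Dia (s or r) requires Dia (s or r) at some successor in {s1, s2, s3}.
        Dia (s or r) holds at s1, so Dia Dia (s or r) is true at s0.
      At s1: Dia Dia (s or r) requires Dia (s or r) at some successor in {s0, s1}.
        Dia (s or r) holds at s0, so Dia Dia (s or r) is true at s1.
  So Box Dia Dia (s or r) is true at s1.
Satisfying worlds: {s0, s1, s2, s3, s4}

5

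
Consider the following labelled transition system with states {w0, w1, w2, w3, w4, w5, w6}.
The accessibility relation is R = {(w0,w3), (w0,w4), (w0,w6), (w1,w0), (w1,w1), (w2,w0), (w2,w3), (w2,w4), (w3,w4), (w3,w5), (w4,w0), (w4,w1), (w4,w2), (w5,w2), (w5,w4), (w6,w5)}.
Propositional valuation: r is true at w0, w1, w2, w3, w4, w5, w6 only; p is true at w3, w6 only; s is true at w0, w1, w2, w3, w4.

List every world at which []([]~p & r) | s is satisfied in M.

w0, w1, w2, w3, w4, w6

Let φ = []([]~p & r) | s. Evaluate φ at each world:
  w0 (successors {w3, w4, w6}): φ is true.
  w1 (successors {w0, w1}): φ is true.
  w2 (successors {w0, w3, w4}): φ is true.
  w3 (successors {w4, w5}): φ is true.
  w4 (successors {w0, w1, w2}): φ is true.
  w5 (successors {w2, w4}): φ is false.
  w6 (successors {w5}): φ is true.
For instance, at w3:
  At w3: []([]~p & r) is true, s is true, so []([]~p & r) | s is true.
    At w3: []([]~p & r) requires []~p & r at every successor {w4, w5}.
      At w4: []~p & r is true.
      At w5: []~p & r is true.
    So []([]~p & r) is true at w3.
Satisfying worlds: {w0, w1, w2, w3, w4, w6}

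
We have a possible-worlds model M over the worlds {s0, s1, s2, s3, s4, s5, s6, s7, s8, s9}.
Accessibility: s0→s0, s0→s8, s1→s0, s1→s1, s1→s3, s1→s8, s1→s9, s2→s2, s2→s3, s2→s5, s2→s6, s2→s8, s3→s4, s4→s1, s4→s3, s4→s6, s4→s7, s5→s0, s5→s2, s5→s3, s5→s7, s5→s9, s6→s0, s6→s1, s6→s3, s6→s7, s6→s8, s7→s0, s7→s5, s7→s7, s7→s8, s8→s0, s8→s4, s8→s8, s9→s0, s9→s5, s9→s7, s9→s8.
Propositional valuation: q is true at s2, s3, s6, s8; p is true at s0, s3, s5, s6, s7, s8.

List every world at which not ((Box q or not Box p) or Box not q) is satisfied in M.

Let φ = not ((Box q or not Box p) or Box not q). Evaluate φ at each world:
  s0 (successors {s0, s8}): φ is true.
  s1 (successors {s0, s1, s3, s8, s9}): φ is false.
  s2 (successors {s2, s3, s5, s6, s8}): φ is false.
  s3 (successors {s4}): φ is false.
  s4 (successors {s1, s3, s6, s7}): φ is false.
  s5 (successors {s0, s2, s3, s7, s9}): φ is false.
  s6 (successors {s0, s1, s3, s7, s8}): φ is false.
  s7 (successors {s0, s5, s7, s8}): φ is true.
  s8 (successors {s0, s4, s8}): φ is false.
  s9 (successors {s0, s5, s7, s8}): φ is true.
For instance, at s4:
  At s4: (Box q or not Box p) or Box not q is true, so not ((Box q or not Box p) or Box not q) is false.
    At s4: Box q or not Box p is true, Box not q is false, so (Box q or not Box p) or Box not q is true.
      At s4: Box q is false, not Box p is true, so Box q or not Box p is true.
      At s4: Box not q requires not q at every successor {s1, s3, s6, s7}.
        not q fails at s3, so Box not q is false at s4.
Satisfying worlds: {s0, s7, s9}

s0, s7, s9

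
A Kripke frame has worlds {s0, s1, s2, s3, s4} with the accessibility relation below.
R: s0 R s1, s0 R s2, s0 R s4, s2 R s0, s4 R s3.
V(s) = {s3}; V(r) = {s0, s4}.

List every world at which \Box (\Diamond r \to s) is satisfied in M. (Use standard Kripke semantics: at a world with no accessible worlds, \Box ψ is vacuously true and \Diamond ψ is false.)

Let φ = \Box (\Diamond r \to s). Evaluate φ at each world:
  s0 (successors {s1, s2, s4}): φ is false.
  s1 (successors ∅): φ is true.
  s2 (successors {s0}): φ is false.
  s3 (successors ∅): φ is true.
  s4 (successors {s3}): φ is true.
For instance, at s2:
  At s2: \Box (\Diamond r \to s) requires \Diamond r \to s at every successor {s0}.
    \Diamond r \to s fails at s0, so \Box (\Diamond r \to s) is false at s2.
      At s0: \Diamond r is true, s is false, so \Diamond r \to s is false.
Satisfying worlds: {s1, s3, s4}

s1, s3, s4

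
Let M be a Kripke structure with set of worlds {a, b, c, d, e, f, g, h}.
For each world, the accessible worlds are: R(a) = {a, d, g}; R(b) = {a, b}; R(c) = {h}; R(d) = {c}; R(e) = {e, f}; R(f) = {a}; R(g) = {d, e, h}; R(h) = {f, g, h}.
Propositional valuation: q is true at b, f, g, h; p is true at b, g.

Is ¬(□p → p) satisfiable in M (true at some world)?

No

Recall that □ψ holds at a world iff ψ holds at every accessible world, and ◇ψ holds iff ψ holds at some accessible world.
Let φ = ¬(□p → p). Evaluate φ at each world:
  a (successors {a, d, g}): φ is false.
  b (successors {a, b}): φ is false.
  c (successors {h}): φ is false.
  d (successors {c}): φ is false.
  e (successors {e, f}): φ is false.
  f (successors {a}): φ is false.
  g (successors {d, e, h}): φ is false.
  h (successors {f, g, h}): φ is false.
For instance, at h:
  At h: □p → p is true, so ¬(□p → p) is false.
    At h: □p is false, p is false, so □p → p is true.
      At h: □p requires p at every successor {f, g, h}.
        p fails at f, so □p is false at h.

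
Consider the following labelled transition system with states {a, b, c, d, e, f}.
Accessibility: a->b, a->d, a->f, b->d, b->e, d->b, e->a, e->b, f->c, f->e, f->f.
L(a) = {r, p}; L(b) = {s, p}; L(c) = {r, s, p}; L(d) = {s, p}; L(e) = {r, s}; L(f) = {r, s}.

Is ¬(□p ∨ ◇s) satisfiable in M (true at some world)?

Let φ = ¬(□p ∨ ◇s). Evaluate φ at each world:
  a (successors {b, d, f}): φ is false.
  b (successors {d, e}): φ is false.
  c (successors ∅): φ is false.
  d (successors {b}): φ is false.
  e (successors {a, b}): φ is false.
  f (successors {c, e, f}): φ is false.
For instance, at b:
  At b: □p ∨ ◇s is true, so ¬(□p ∨ ◇s) is false.
    At b: □p is false, ◇s is true, so □p ∨ ◇s is true.
      At b: □p requires p at every successor {d, e}.
        p fails at e, so □p is false at b.
      At b: ◇s requires s at some successor in {d, e}.
        s holds at d, so ◇s is true at b.

No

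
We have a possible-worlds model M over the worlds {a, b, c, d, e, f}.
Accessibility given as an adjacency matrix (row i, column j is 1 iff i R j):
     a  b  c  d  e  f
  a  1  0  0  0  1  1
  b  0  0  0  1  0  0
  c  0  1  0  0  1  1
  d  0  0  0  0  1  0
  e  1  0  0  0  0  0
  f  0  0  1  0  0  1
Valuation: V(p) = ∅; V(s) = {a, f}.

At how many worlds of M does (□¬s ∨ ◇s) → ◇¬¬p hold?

0

Let φ = (□¬s ∨ ◇s) → ◇¬¬p. Evaluate φ at each world:
  a (successors {a, e, f}): φ is false.
  b (successors {d}): φ is false.
  c (successors {b, e, f}): φ is false.
  d (successors {e}): φ is false.
  e (successors {a}): φ is false.
  f (successors {c, f}): φ is false.
For instance, at c:
  At c: □¬s ∨ ◇s is true, ◇¬¬p is false, so (□¬s ∨ ◇s) → ◇¬¬p is false.
    At c: □¬s is false, ◇s is true, so □¬s ∨ ◇s is true.
      At c: □¬s requires ¬s at every successor {b, e, f}.
        ¬s fails at f, so □¬s is false at c.
      At c: ◇s requires s at some successor in {b, e, f}.
        s holds at f, so ◇s is true at c.
    At c: ◇¬¬p requires ¬¬p at some successor in {b, e, f}.
      At b: ¬¬p is false.
      At e: ¬¬p is false.
      At f: ¬¬p is false.
    So ◇¬¬p is false at c.
Satisfying worlds: none.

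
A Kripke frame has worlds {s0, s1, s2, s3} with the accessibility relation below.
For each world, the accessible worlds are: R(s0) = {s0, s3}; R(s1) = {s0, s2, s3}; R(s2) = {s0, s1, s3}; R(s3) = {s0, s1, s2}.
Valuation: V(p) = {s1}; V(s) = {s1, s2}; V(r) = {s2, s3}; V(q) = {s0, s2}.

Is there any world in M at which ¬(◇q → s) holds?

Yes

Let φ = ¬(◇q → s). Evaluate φ at each world:
  s0 (successors {s0, s3}): φ is true.
  s1 (successors {s0, s2, s3}): φ is false.
  s2 (successors {s0, s1, s3}): φ is false.
  s3 (successors {s0, s1, s2}): φ is true.
Detail at s0 (witness):
  At s0: ◇q → s is false, so ¬(◇q → s) is true.
    At s0: ◇q is true, s is false, so ◇q → s is false.
      At s0: ◇q requires q at some successor in {s0, s3}.
        q holds at s0, so ◇q is true at s0.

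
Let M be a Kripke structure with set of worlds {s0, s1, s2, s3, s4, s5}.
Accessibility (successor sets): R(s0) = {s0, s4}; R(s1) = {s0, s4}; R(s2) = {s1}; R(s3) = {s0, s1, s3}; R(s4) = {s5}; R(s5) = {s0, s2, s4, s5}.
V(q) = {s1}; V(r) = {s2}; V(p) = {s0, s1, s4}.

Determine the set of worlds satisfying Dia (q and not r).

Let φ = Dia (q and not r). Evaluate φ at each world:
  s0 (successors {s0, s4}): φ is false.
  s1 (successors {s0, s4}): φ is false.
  s2 (successors {s1}): φ is true.
  s3 (successors {s0, s1, s3}): φ is true.
  s4 (successors {s5}): φ is false.
  s5 (successors {s0, s2, s4, s5}): φ is false.
For instance, at s4:
  At s4: Dia (q and not r) requires q and not r at some successor in {s5}.
    At s5: q and not r is false.
  So Dia (q and not r) is false at s4.
Satisfying worlds: {s2, s3}

s2, s3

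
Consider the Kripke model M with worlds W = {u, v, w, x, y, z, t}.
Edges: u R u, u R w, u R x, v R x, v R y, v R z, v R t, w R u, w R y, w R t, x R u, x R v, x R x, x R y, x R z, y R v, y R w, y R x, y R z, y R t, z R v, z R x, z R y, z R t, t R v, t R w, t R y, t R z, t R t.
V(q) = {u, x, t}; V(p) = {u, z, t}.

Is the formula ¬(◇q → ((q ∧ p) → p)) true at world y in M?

Recall that ◇ψ holds at a world iff ψ holds at some accessible world.
At y: ◇q → ((q ∧ p) → p) is true, so ¬(◇q → ((q ∧ p) → p)) is false.
  At y: ◇q is true, (q ∧ p) → p is true, so ◇q → ((q ∧ p) → p) is true.
    At y: ◇q requires q at some successor in {v, w, x, z, t}.
      q holds at x, so ◇q is true at y.

No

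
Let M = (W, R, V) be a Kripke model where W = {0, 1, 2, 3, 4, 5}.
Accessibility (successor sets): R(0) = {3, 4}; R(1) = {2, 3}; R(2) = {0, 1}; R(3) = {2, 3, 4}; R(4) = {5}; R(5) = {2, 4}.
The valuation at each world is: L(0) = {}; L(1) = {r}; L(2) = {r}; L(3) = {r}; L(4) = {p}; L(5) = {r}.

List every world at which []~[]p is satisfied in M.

Let φ = []~[]p. Evaluate φ at each world:
  0 (successors {3, 4}): φ is true.
  1 (successors {2, 3}): φ is true.
  2 (successors {0, 1}): φ is true.
  3 (successors {2, 3, 4}): φ is true.
  4 (successors {5}): φ is true.
  5 (successors {2, 4}): φ is true.
For instance, at 0:
  At 0: []~[]p requires ~[]p at every successor {3, 4}.
      At 3: []p is false, so ~[]p is true.
      At 4: []p is false, so ~[]p is true.
  So []~[]p is true at 0.
Satisfying worlds: {0, 1, 2, 3, 4, 5}

0, 1, 2, 3, 4, 5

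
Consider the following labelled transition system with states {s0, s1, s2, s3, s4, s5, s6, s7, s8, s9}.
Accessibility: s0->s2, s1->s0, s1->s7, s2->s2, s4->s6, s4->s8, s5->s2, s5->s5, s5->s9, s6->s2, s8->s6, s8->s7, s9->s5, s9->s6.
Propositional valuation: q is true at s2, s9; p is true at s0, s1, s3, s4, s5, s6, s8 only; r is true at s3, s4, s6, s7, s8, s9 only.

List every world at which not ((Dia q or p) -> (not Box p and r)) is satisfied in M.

Let φ = not ((Dia q or p) -> (not Box p and r)). Evaluate φ at each world:
  s0 (successors {s2}): φ is true.
  s1 (successors {s0, s7}): φ is true.
  s2 (successors {s2}): φ is true.
  s3 (successors ∅): φ is true.
  s4 (successors {s6, s8}): φ is true.
  s5 (successors {s2, s5, s9}): φ is true.
  s6 (successors {s2}): φ is false.
  s7 (successors ∅): φ is false.
  s8 (successors {s6, s7}): φ is false.
  s9 (successors {s5, s6}): φ is false.
For instance, at s6:
  At s6: (Dia q or p) -> (not Box p and r) is true, so not ((Dia q or p) -> (not Box p and r)) is false.
    At s6: Dia q or p is true, not Box p and r is true, so (Dia q or p) -> (not Box p and r) is true.
      At s6: Dia q is true, p is true, so Dia q or p is true.
      At s6: not Box p is true, r is true, so not Box p and r is true.
Satisfying worlds: {s0, s1, s2, s3, s4, s5}

s0, s1, s2, s3, s4, s5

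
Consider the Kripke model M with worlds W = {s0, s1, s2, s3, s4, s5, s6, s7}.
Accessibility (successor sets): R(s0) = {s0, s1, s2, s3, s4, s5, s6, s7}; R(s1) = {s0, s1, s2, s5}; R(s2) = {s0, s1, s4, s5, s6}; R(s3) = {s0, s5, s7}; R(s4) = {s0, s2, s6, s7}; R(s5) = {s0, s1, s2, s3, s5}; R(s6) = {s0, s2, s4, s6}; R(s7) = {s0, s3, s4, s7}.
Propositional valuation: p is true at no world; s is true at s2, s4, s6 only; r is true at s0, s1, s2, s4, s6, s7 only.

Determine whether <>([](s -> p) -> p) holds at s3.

At s3: <>([](s -> p) -> p) requires [](s -> p) -> p at some successor in {s0, s5, s7}.
  [](s -> p) -> p holds at s0, so <>([](s -> p) -> p) is true at s3.
    At s0: [](s -> p) is false, p is false, so [](s -> p) -> p is true.
      At s0: [](s -> p) requires s -> p at every successor {s0, s1, s2, s3, s4, s5, s6, s7}.
        s -> p fails at s2, so [](s -> p) is false at s0.

Yes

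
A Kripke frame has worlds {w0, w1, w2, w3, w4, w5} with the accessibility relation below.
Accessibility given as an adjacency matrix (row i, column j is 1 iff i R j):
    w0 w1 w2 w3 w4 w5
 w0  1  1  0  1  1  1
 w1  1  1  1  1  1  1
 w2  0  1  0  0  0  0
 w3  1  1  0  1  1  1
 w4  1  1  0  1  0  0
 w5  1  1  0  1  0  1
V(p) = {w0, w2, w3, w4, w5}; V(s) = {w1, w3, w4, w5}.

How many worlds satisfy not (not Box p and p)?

Recall that Box ψ holds at a world iff ψ holds at every accessible world, and Dia ψ holds iff ψ holds at some accessible world.
Let φ = not (not Box p and p). Evaluate φ at each world:
  w0 (successors {w0, w1, w3, w4, w5}): φ is false.
  w1 (successors {w0, w1, w2, w3, w4, w5}): φ is true.
  w2 (successors {w1}): φ is false.
  w3 (successors {w0, w1, w3, w4, w5}): φ is false.
  w4 (successors {w0, w1, w3}): φ is false.
  w5 (successors {w0, w1, w3, w5}): φ is false.
For instance, at w0:
  At w0: not Box p and p is true, so not (not Box p and p) is false.
    At w0: not Box p is true, p is true, so not Box p and p is true.
      At w0: Box p is false, so not Box p is true.
Satisfying worlds: {w1}

1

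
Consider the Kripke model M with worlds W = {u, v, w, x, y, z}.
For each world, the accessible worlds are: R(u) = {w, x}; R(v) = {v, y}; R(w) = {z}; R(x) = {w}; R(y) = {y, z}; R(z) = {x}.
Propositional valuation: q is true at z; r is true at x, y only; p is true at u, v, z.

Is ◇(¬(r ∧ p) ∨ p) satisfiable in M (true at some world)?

Let φ = ◇(¬(r ∧ p) ∨ p). Evaluate φ at each world:
  u (successors {w, x}): φ is true.
  v (successors {v, y}): φ is true.
  w (successors {z}): φ is true.
  x (successors {w}): φ is true.
  y (successors {y, z}): φ is true.
  z (successors {x}): φ is true.
Detail at u (witness):
  At u: ◇(¬(r ∧ p) ∨ p) requires ¬(r ∧ p) ∨ p at some successor in {w, x}.
    ¬(r ∧ p) ∨ p holds at w, so ◇(¬(r ∧ p) ∨ p) is true at u.

Yes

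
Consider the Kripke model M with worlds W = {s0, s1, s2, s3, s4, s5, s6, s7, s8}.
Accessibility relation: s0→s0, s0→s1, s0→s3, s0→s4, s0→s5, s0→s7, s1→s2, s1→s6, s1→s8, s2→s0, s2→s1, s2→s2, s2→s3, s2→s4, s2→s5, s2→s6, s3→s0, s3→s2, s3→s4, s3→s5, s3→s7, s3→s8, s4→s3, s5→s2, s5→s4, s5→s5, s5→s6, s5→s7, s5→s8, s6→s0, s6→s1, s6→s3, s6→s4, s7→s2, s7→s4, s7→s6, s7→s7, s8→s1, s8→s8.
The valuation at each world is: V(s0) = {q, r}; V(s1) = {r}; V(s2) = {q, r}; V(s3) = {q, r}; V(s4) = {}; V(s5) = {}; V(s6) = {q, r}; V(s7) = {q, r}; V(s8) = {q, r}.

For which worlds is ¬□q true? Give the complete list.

s0, s2, s3, s5, s6, s7, s8

Let φ = ¬□q. Evaluate φ at each world:
  s0 (successors {s0, s1, s3, s4, s5, s7}): φ is true.
  s1 (successors {s2, s6, s8}): φ is false.
  s2 (successors {s0, s1, s2, s3, s4, s5, s6}): φ is true.
  s3 (successors {s0, s2, s4, s5, s7, s8}): φ is true.
  s4 (successors {s3}): φ is false.
  s5 (successors {s2, s4, s5, s6, s7, s8}): φ is true.
  s6 (successors {s0, s1, s3, s4}): φ is true.
  s7 (successors {s2, s4, s6, s7}): φ is true.
  s8 (successors {s1, s8}): φ is true.
For instance, at s2:
  At s2: □q is false, so ¬□q is true.
    At s2: □q requires q at every successor {s0, s1, s2, s3, s4, s5, s6}.
      q fails at s1, so □q is false at s2.
Satisfying worlds: {s0, s2, s3, s5, s6, s7, s8}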